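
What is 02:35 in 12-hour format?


Hour: 2
2 < 12 → AM

2:35 AM


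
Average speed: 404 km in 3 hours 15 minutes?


Distance: 404 km
Time: 3h 15m = 195 min = 195/60 = 13/4 hours
Speed = 404 ÷ (13/4) = 404 × 4 / 13 = 1616/13 ≈ 124.3 km/h

124.3 km/h


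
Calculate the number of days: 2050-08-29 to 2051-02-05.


From August 29, 2050 to February 5, 2051
Rest of August 2050: 31 - 29 = 2
Full months: September 30, October 31, November 30, December 31, January 31
Days into February 2051: 5
Total = 2 + 30 + 31 + 30 + 31 + 31 + 5 = 160 days

160 days


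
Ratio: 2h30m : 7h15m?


Duration 1: 150 minutes
Duration 2: 435 minutes
Ratio = 150:435
GCD = 15
Simplified = 10:29
As a decimal: 10/29 ≈ 0.34

10:29 (0.34)


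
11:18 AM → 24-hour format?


11:18

Input: 11:18 AM
AM hour stays: 11


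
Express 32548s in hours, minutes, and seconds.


9h 2m 28s

Hours: 32548 ÷ 3600 = 9 remainder 148
Minutes: 148 ÷ 60 = 2 remainder 28
Seconds: 28


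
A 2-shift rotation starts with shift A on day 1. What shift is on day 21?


Shifts: A, B
Start: A (index 0)
Day 21: (0 + 21 - 1) mod 2
= 20 mod 2
= 0
Index 0 → shift A

Shift A


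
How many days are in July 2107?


31 days

Month: July (month 7)
July has 31 days


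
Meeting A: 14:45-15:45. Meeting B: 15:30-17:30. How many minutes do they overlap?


Meeting A: 885-945 (in minutes from midnight)
Meeting B: 930-1050
Overlap start = max(885, 930) = 930
Overlap end = min(945, 1050) = 945
Overlap = max(0, 945 - 930) = 15 min

15 minutes


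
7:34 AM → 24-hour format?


Input: 7:34 AM
AM hour stays: 7

07:34


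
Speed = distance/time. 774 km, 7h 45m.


Distance: 774 km
Time: 7h 45m = 465 min = 465/60 = 31/4 hours
Speed = 774 ÷ (31/4) = 774 × 4 / 31 = 3096/31 ≈ 99.9 km/h

99.9 km/h


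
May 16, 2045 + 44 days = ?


Start: May 16, 2045
Add 44 days
May 16 → June 1: 31 - 16 + 1 = 16 days (44 - 16 = 28 left)
June 1 + 28 = June 29, 2045

June 29, 2045


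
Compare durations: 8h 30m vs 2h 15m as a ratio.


34:9 (3.78)

Duration 1: 510 minutes
Duration 2: 135 minutes
Ratio = 510:135
GCD = 15
Simplified = 34:9
As a decimal: 34/9 ≈ 3.78


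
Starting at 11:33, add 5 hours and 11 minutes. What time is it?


Start: 693 minutes from midnight
Add: 311 minutes
Total: 1004 minutes
Hours: 1004 ÷ 60 = 16 remainder 44

16:44


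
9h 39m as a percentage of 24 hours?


0.4021 (40.21%)

Total minutes: 9×60 + 39 = 579
Day = 24×60 = 1440 minutes
Fraction = 579/1440 ≈ 0.4021
As a percentage: 579/1440 × 100 ≈ 40.21%


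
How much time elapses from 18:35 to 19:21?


0h 46m

End time in minutes: 19×60 + 21 = 1161
Start time in minutes: 18×60 + 35 = 1115
Difference = 1161 - 1115 = 46 minutes
= 0 hours 46 minutes


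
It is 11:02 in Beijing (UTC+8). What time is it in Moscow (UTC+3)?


Time difference = UTC+3 - UTC+8 = -5 hours
New hour = (11 -5) mod 24
= 6 mod 24 = 6
Minutes unchanged → 06:02

06:02


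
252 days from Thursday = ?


Start: Thursday (index 3)
(3 + 252) mod 7
= 255 mod 7
= 3
Index 3 → Thursday

Thursday


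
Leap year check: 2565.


No

Rules: divisible by 4 AND (not by 100 OR by 400)
2565 ÷ 4 = 641 remainder 1 → not divisible by 4
Not divisible by 4 → not a leap year


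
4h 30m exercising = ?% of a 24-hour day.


18.8%

Time: 270 minutes
Day: 1440 minutes
Percentage = (270/1440) × 100 ≈ 18.8%


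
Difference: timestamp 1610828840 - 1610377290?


Difference = 1610828840 - 1610377290 = 451550 seconds
In hours: 451550 / 3600 ≈ 125.4
In days: 451550 / 86400 ≈ 5.23

451550 seconds (125.4 hours / 5.23 days)


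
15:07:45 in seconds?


54465 seconds

Hours: 15 × 3600 = 54000
Minutes: 7 × 60 = 420
Seconds: 45
Total = 54000 + 420 + 45 = 54465


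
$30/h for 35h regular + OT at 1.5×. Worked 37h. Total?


$1140.00

Regular: 35h × $30 = $1050.00
Overtime: 37 - 35 = 2h
OT pay: 2h × $30 × 1.5 = $90.00
Total = $1050.00 + $90.00 = $1140.00


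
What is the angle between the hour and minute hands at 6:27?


Hour hand = 6×30 + 27×0.5 = 193.5°
Minute hand = 27×6 = 162°
Difference = |193.5 - 162| = 31.5°

31.5°


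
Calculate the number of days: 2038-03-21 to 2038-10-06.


199 days

From March 21, 2038 to October 6, 2038
Rest of March 2038: 31 - 21 = 10
Full months: April 30, May 31, June 30, July 31, August 31, September 30
Days into October 2038: 6
Total = 10 + 30 + 31 + 30 + 31 + 31 + 30 + 6 = 199 days


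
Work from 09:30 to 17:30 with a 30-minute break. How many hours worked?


7h 30m (450 minutes)

Total time = (17×60+30) - (9×60+30)
= 1050 - 570 = 480 min
Minus break: 480 - 30 = 450 min
= 7h 30m


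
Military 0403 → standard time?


4:03 AM

Hour: 4
4 < 12 → AM


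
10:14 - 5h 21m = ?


Start: 614 minutes from midnight
Subtract: 321 minutes
Remaining: 614 - 321 = 293
Hours: 4, Minutes: 53

04:53


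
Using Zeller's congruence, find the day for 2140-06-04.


Saturday

Zeller's congruence:
q=4, m=6, k=40, j=21
h = (4 + ⌊13×7/5⌋ + 40 + ⌊40/4⌋ + ⌊21/4⌋ - 2×21) mod 7
= (4 + 18 + 40 + 10 + 5 - 42) mod 7
= 35 mod 7 = 0
h=0 → Saturday


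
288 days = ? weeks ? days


41 weeks 1 days

Weeks: 288 ÷ 7 = 41 remainder 1


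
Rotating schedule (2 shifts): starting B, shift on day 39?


Shift B

Shifts: A, B
Start: B (index 1)
Day 39: (1 + 39 - 1) mod 2
= 39 mod 2
= 1
Index 1 → shift B


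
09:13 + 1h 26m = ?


Start: 553 minutes from midnight
Add: 86 minutes
Total: 639 minutes
Hours: 639 ÷ 60 = 10 remainder 39

10:39


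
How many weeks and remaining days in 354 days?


50 weeks 4 days

Weeks: 354 ÷ 7 = 50 remainder 4


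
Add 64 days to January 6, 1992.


Start: January 6, 1992
Add 64 days
January 6 → February 1: 31 - 6 + 1 = 26 days (64 - 26 = 38 left)
February 1 → March 1: 29 - 1 + 1 = 29 days (38 - 29 = 9 left)
March 1 + 9 = March 10, 1992

March 10, 1992


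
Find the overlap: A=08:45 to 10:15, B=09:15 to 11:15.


Meeting A: 525-615 (in minutes from midnight)
Meeting B: 555-675
Overlap start = max(525, 555) = 555
Overlap end = min(615, 675) = 615
Overlap = max(0, 615 - 555) = 60 min

60 minutes


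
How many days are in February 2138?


28 days

Month: February (month 2)
February: 28 or 29 (leap year)
2138 leap year? No


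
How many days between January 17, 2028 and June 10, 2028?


145 days

From January 17, 2028 to June 10, 2028
Rest of January 2028: 31 - 17 = 14
Full months: February 2028 29, March 31, April 30, May 31
Days into June 2028: 10
Total = 14 + 29 + 31 + 30 + 31 + 10 = 145 days


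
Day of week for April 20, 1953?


Zeller's congruence:
q=20, m=4, k=53, j=19
h = (20 + ⌊13×5/5⌋ + 53 + ⌊53/4⌋ + ⌊19/4⌋ - 2×19) mod 7
= (20 + 13 + 53 + 13 + 4 - 38) mod 7
= 65 mod 7 = 2
h=2 → Monday

Monday


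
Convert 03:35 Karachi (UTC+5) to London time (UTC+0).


Time difference = UTC+0 - UTC+5 = -5 hours
New hour = (3 -5) mod 24
= -2 mod 24 = 22
Minutes unchanged → 22:35; -2 < 0 → previous day

22:35 (previous day)


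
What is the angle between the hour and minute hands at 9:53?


Hour hand = 9×30 + 53×0.5 = 296.5°
Minute hand = 53×6 = 318°
Difference = |296.5 - 318| = 21.5°

21.5°


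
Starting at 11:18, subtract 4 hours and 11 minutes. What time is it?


Start: 678 minutes from midnight
Subtract: 251 minutes
Remaining: 678 - 251 = 427
Hours: 7, Minutes: 7

07:07


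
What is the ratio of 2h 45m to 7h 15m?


11:29 (0.38)

Duration 1: 165 minutes
Duration 2: 435 minutes
Ratio = 165:435
GCD = 15
Simplified = 11:29
As a decimal: 11/29 ≈ 0.38


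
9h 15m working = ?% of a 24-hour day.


38.5%

Time: 555 minutes
Day: 1440 minutes
Percentage = (555/1440) × 100 ≈ 38.5%


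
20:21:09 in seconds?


Hours: 20 × 3600 = 72000
Minutes: 21 × 60 = 1260
Seconds: 9
Total = 72000 + 1260 + 9 = 73269

73269 seconds


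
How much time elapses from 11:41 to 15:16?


3h 35m

End time in minutes: 15×60 + 16 = 916
Start time in minutes: 11×60 + 41 = 701
Difference = 916 - 701 = 215 minutes
= 3 hours 35 minutes


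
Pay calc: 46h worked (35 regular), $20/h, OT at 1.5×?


$1030.00

Regular: 35h × $20 = $700.00
Overtime: 46 - 35 = 11h
OT pay: 11h × $20 × 1.5 = $330.00
Total = $700.00 + $330.00 = $1030.00


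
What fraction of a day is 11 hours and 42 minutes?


Total minutes: 11×60 + 42 = 702
Day = 24×60 = 1440 minutes
Fraction = 702/1440 = 0.4875
As a percentage: 702/1440 × 100 = 48.75%

0.4875 (48.75%)


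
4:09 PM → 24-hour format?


16:09

Input: 4:09 PM
PM: 4 + 12 = 16


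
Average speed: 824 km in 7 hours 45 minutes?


Distance: 824 km
Time: 7h 45m = 465 min = 465/60 = 31/4 hours
Speed = 824 ÷ (31/4) = 824 × 4 / 31 = 3296/31 ≈ 106.3 km/h

106.3 km/h


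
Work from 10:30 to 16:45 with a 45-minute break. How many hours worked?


5h 30m (330 minutes)

Total time = (16×60+45) - (10×60+30)
= 1005 - 630 = 375 min
Minus break: 375 - 45 = 330 min
= 5h 30m


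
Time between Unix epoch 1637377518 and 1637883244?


505726 seconds (140.5 hours / 5.85 days)

Difference = 1637883244 - 1637377518 = 505726 seconds
In hours: 505726 / 3600 ≈ 140.5
In days: 505726 / 86400 ≈ 5.85


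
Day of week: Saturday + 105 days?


Saturday

Start: Saturday (index 5)
(5 + 105) mod 7
= 110 mod 7
= 5
Index 5 → Saturday


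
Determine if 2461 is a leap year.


No

Rules: divisible by 4 AND (not by 100 OR by 400)
2461 ÷ 4 = 615 remainder 1 → not divisible by 4
Not divisible by 4 → not a leap year


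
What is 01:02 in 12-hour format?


1:02 AM

Hour: 1
1 < 12 → AM


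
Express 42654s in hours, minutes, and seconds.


11h 50m 54s

Hours: 42654 ÷ 3600 = 11 remainder 3054
Minutes: 3054 ÷ 60 = 50 remainder 54
Seconds: 54


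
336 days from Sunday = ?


Sunday

Start: Sunday (index 6)
(6 + 336) mod 7
= 342 mod 7
= 6
Index 6 → Sunday


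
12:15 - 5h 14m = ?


Start: 735 minutes from midnight
Subtract: 314 minutes
Remaining: 735 - 314 = 421
Hours: 7, Minutes: 1

07:01


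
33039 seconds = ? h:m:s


9h 10m 39s

Hours: 33039 ÷ 3600 = 9 remainder 639
Minutes: 639 ÷ 60 = 10 remainder 39
Seconds: 39


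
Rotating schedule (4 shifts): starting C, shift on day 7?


Shift A

Shifts: A, B, C, D
Start: C (index 2)
Day 7: (2 + 7 - 1) mod 4
= 8 mod 4
= 0
Index 0 → shift A


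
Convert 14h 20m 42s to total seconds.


51642 seconds

Hours: 14 × 3600 = 50400
Minutes: 20 × 60 = 1200
Seconds: 42
Total = 50400 + 1200 + 42 = 51642


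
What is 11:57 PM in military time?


23:57

Input: 11:57 PM
PM: 11 + 12 = 23


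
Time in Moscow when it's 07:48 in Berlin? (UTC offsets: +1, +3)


Time difference = UTC+3 - UTC+1 = +2 hours
New hour = (7 + 2) mod 24
= 9 mod 24 = 9
Minutes unchanged → 09:48

09:48


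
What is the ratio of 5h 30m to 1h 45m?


22:7 (3.14)

Duration 1: 330 minutes
Duration 2: 105 minutes
Ratio = 330:105
GCD = 15
Simplified = 22:7
As a decimal: 22/7 ≈ 3.14


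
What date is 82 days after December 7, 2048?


February 27, 2049

Start: December 7, 2048
Add 82 days
December 7 → January 1: 31 - 7 + 1 = 25 days (82 - 25 = 57 left)
January 1 → February 1: 31 - 1 + 1 = 31 days (57 - 31 = 26 left)
February 1 + 26 = February 27, 2049


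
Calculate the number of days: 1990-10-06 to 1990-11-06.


From October 6, 1990 to November 6, 1990
Rest of October 1990: 31 - 6 = 25
Days into November 1990: 6
Total = 25 + 6 = 31 days

31 days


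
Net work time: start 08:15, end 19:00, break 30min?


10h 15m (615 minutes)

Total time = (19×60+0) - (8×60+15)
= 1140 - 495 = 645 min
Minus break: 645 - 30 = 615 min
= 10h 15m


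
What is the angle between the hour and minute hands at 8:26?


Hour hand = 8×30 + 26×0.5 = 253.0°
Minute hand = 26×6 = 156°
Difference = |253.0 - 156| = 97.0°

97.0°


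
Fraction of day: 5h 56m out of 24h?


Total minutes: 5×60 + 56 = 356
Day = 24×60 = 1440 minutes
Fraction = 356/1440 ≈ 0.2472
As a percentage: 356/1440 × 100 ≈ 24.72%

0.2472 (24.72%)


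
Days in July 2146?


Month: July (month 7)
July has 31 days

31 days


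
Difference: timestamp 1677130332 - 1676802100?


Difference = 1677130332 - 1676802100 = 328232 seconds
In hours: 328232 / 3600 ≈ 91.2
In days: 328232 / 86400 ≈ 3.80

328232 seconds (91.2 hours / 3.80 days)


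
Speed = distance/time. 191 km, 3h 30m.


54.6 km/h

Distance: 191 km
Time: 3h 30m = 210 min = 210/60 = 7/2 hours
Speed = 191 ÷ (7/2) = 191 × 2 / 7 = 382/7 ≈ 54.6 km/h


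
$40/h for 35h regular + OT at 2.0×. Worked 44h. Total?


$2120.00

Regular: 35h × $40 = $1400.00
Overtime: 44 - 35 = 9h
OT pay: 9h × $40 × 2.0 = $720.00
Total = $1400.00 + $720.00 = $2120.00


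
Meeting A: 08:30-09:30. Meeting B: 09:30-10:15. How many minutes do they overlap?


0 minutes

Meeting A: 510-570 (in minutes from midnight)
Meeting B: 570-615
Overlap start = max(510, 570) = 570
Overlap end = min(570, 615) = 570
Overlap = max(0, 570 - 570) = 0 min


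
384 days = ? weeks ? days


Weeks: 384 ÷ 7 = 54 remainder 6

54 weeks 6 days


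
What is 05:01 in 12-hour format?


Hour: 5
5 < 12 → AM

5:01 AM


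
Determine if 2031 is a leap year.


No

Rules: divisible by 4 AND (not by 100 OR by 400)
2031 ÷ 4 = 507 remainder 3 → not divisible by 4
Not divisible by 4 → not a leap year


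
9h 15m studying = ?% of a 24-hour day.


Time: 555 minutes
Day: 1440 minutes
Percentage = (555/1440) × 100 ≈ 38.5%

38.5%


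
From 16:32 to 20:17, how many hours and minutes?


3h 45m

End time in minutes: 20×60 + 17 = 1217
Start time in minutes: 16×60 + 32 = 992
Difference = 1217 - 992 = 225 minutes
= 3 hours 45 minutes


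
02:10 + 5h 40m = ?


07:50

Start: 130 minutes from midnight
Add: 340 minutes
Total: 470 minutes
Hours: 470 ÷ 60 = 7 remainder 50


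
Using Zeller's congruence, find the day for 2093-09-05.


Saturday

Zeller's congruence:
q=5, m=9, k=93, j=20
h = (5 + ⌊13×10/5⌋ + 93 + ⌊93/4⌋ + ⌊20/4⌋ - 2×20) mod 7
= (5 + 26 + 93 + 23 + 5 - 40) mod 7
= 112 mod 7 = 0
h=0 → Saturday


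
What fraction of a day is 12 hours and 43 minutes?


Total minutes: 12×60 + 43 = 763
Day = 24×60 = 1440 minutes
Fraction = 763/1440 ≈ 0.5299
As a percentage: 763/1440 × 100 ≈ 52.99%

0.5299 (52.99%)


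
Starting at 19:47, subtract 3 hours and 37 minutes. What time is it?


16:10

Start: 1187 minutes from midnight
Subtract: 217 minutes
Remaining: 1187 - 217 = 970
Hours: 16, Minutes: 10


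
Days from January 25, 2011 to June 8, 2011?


134 days

From January 25, 2011 to June 8, 2011
Rest of January 2011: 31 - 25 = 6
Full months: February 2011 28, March 31, April 30, May 31
Days into June 2011: 8
Total = 6 + 28 + 31 + 30 + 31 + 8 = 134 days


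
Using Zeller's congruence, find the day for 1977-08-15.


Monday

Zeller's congruence:
q=15, m=8, k=77, j=19
h = (15 + ⌊13×9/5⌋ + 77 + ⌊77/4⌋ + ⌊19/4⌋ - 2×19) mod 7
= (15 + 23 + 77 + 19 + 4 - 38) mod 7
= 100 mod 7 = 2
h=2 → Monday


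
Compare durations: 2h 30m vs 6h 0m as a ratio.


5:12 (0.42)

Duration 1: 150 minutes
Duration 2: 360 minutes
Ratio = 150:360
GCD = 30
Simplified = 5:12
As a decimal: 5/12 ≈ 0.42


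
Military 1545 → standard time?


3:45 PM

Hour: 15
15 - 12 = 3 → PM


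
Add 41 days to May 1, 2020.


Start: May 1, 2020
Add 41 days
May 1 → June 1: 31 - 1 + 1 = 31 days (41 - 31 = 10 left)
June 1 + 10 = June 11, 2020

June 11, 2020


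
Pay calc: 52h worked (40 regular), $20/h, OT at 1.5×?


Regular: 40h × $20 = $800.00
Overtime: 52 - 40 = 12h
OT pay: 12h × $20 × 1.5 = $360.00
Total = $800.00 + $360.00 = $1160.00

$1160.00


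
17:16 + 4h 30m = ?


21:46

Start: 1036 minutes from midnight
Add: 270 minutes
Total: 1306 minutes
Hours: 1306 ÷ 60 = 21 remainder 46


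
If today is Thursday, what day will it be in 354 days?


Monday

Start: Thursday (index 3)
(3 + 354) mod 7
= 357 mod 7
= 0
Index 0 → Monday


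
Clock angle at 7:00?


150.0°

Hour hand = 7×30 + 0×0.5 = 210.0°
Minute hand = 0×6 = 0°
Difference = |210.0 - 0| = 210.0°
Since > 180°: 360 - 210.0 = 150.0°


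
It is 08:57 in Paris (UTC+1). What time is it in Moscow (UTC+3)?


Time difference = UTC+3 - UTC+1 = +2 hours
New hour = (8 + 2) mod 24
= 10 mod 24 = 10
Minutes unchanged → 10:57

10:57


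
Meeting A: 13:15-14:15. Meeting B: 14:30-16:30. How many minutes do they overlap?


Meeting A: 795-855 (in minutes from midnight)
Meeting B: 870-990
Overlap start = max(795, 870) = 870
Overlap end = min(855, 990) = 855
Overlap = max(0, 855 - 870) = 0 min

0 minutes


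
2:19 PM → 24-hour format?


14:19

Input: 2:19 PM
PM: 2 + 12 = 14


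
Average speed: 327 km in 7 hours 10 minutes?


45.6 km/h

Distance: 327 km
Time: 7h 10m = 430 min = 430/60 = 43/6 hours
Speed = 327 ÷ (43/6) = 327 × 6 / 43 = 1962/43 ≈ 45.6 km/h


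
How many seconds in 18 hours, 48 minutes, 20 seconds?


Hours: 18 × 3600 = 64800
Minutes: 48 × 60 = 2880
Seconds: 20
Total = 64800 + 2880 + 20 = 67700

67700 seconds


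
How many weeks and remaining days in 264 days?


Weeks: 264 ÷ 7 = 37 remainder 5

37 weeks 5 days


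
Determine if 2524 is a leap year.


Yes

Rules: divisible by 4 AND (not by 100 OR by 400)
2524 ÷ 4 = 631 exactly → divisible by 4
2524 ÷ 100 = 25 remainder 24 → not divisible by 100
Divisible by 4 but not by 100 → leap year


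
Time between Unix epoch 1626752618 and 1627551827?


Difference = 1627551827 - 1626752618 = 799209 seconds
In hours: 799209 / 3600 ≈ 222.0
In days: 799209 / 86400 ≈ 9.25

799209 seconds (222.0 hours / 9.25 days)


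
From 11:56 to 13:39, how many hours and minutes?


End time in minutes: 13×60 + 39 = 819
Start time in minutes: 11×60 + 56 = 716
Difference = 819 - 716 = 103 minutes
= 1 hours 43 minutes

1h 43m


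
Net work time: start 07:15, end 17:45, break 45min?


Total time = (17×60+45) - (7×60+15)
= 1065 - 435 = 630 min
Minus break: 630 - 45 = 585 min
= 9h 45m

9h 45m (585 minutes)


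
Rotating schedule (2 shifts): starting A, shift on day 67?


Shift A

Shifts: A, B
Start: A (index 0)
Day 67: (0 + 67 - 1) mod 2
= 66 mod 2
= 0
Index 0 → shift A


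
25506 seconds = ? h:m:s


7h 5m 6s

Hours: 25506 ÷ 3600 = 7 remainder 306
Minutes: 306 ÷ 60 = 5 remainder 6
Seconds: 6


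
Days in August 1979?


Month: August (month 8)
August has 31 days

31 days


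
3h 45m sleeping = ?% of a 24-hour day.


Time: 225 minutes
Day: 1440 minutes
Percentage = (225/1440) × 100 ≈ 15.6%

15.6%


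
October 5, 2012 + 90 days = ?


Start: October 5, 2012
Add 90 days
October 5 → November 1: 31 - 5 + 1 = 27 days (90 - 27 = 63 left)
November 1 → December 1: 30 - 1 + 1 = 30 days (63 - 30 = 33 left)
December 1 → January 1: 31 - 1 + 1 = 31 days (33 - 31 = 2 left)
January 1 + 2 = January 3, 2013

January 3, 2013


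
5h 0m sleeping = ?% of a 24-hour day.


Time: 300 minutes
Day: 1440 minutes
Percentage = (300/1440) × 100 ≈ 20.8%

20.8%


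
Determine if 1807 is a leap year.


Rules: divisible by 4 AND (not by 100 OR by 400)
1807 ÷ 4 = 451 remainder 3 → not divisible by 4
Not divisible by 4 → not a leap year

No


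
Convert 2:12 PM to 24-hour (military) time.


14:12

Input: 2:12 PM
PM: 2 + 12 = 14


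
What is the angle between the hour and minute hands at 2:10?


Hour hand = 2×30 + 10×0.5 = 65.0°
Minute hand = 10×6 = 60°
Difference = |65.0 - 60| = 5.0°

5.0°


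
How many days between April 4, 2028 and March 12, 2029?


342 days

From April 4, 2028 to March 12, 2029
Rest of April 2028: 30 - 4 = 26
Full months: May 31, June 30, July 31, August 31, September 30, October 31, November 30, December 31, January 31, February 2029 28
Days into March 2029: 12
Total = 26 + 31 + 30 + 31 + 31 + 30 + 31 + 30 + 31 + 31 + 28 + 12 = 342 days


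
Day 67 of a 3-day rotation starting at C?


Shift C

Shifts: A, B, C
Start: C (index 2)
Day 67: (2 + 67 - 1) mod 3
= 68 mod 3
= 2
Index 2 → shift C


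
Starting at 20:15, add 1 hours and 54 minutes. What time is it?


Start: 1215 minutes from midnight
Add: 114 minutes
Total: 1329 minutes
Hours: 1329 ÷ 60 = 22 remainder 9

22:09


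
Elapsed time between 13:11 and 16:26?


End time in minutes: 16×60 + 26 = 986
Start time in minutes: 13×60 + 11 = 791
Difference = 986 - 791 = 195 minutes
= 3 hours 15 minutes

3h 15m


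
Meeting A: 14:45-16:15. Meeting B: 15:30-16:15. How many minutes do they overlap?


Meeting A: 885-975 (in minutes from midnight)
Meeting B: 930-975
Overlap start = max(885, 930) = 930
Overlap end = min(975, 975) = 975
Overlap = max(0, 975 - 930) = 45 min

45 minutes


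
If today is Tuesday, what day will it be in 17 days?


Start: Tuesday (index 1)
(1 + 17) mod 7
= 18 mod 7
= 4
Index 4 → Friday

Friday


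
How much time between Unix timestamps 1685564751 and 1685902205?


Difference = 1685902205 - 1685564751 = 337454 seconds
In hours: 337454 / 3600 ≈ 93.7
In days: 337454 / 86400 ≈ 3.91

337454 seconds (93.7 hours / 3.91 days)


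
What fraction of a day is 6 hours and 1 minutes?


Total minutes: 6×60 + 1 = 361
Day = 24×60 = 1440 minutes
Fraction = 361/1440 ≈ 0.2507
As a percentage: 361/1440 × 100 ≈ 25.07%

0.2507 (25.07%)


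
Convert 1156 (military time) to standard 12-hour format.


Hour: 11
11 < 12 → AM

11:56 AM


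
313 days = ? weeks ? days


Weeks: 313 ÷ 7 = 44 remainder 5

44 weeks 5 days


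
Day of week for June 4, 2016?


Saturday

Zeller's congruence:
q=4, m=6, k=16, j=20
h = (4 + ⌊13×7/5⌋ + 16 + ⌊16/4⌋ + ⌊20/4⌋ - 2×20) mod 7
= (4 + 18 + 16 + 4 + 5 - 40) mod 7
= 7 mod 7 = 0
h=0 → Saturday


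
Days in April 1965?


Month: April (month 4)
April has 30 days

30 days


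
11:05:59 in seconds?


39959 seconds

Hours: 11 × 3600 = 39600
Minutes: 5 × 60 = 300
Seconds: 59
Total = 39600 + 300 + 59 = 39959


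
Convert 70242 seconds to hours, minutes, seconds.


19h 30m 42s

Hours: 70242 ÷ 3600 = 19 remainder 1842
Minutes: 1842 ÷ 60 = 30 remainder 42
Seconds: 42


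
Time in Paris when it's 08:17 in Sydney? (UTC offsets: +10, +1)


Time difference = UTC+1 - UTC+10 = -9 hours
New hour = (8 -9) mod 24
= -1 mod 24 = 23
Minutes unchanged → 23:17; -1 < 0 → previous day

23:17 (previous day)


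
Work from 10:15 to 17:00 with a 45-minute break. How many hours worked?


6h 0m (360 minutes)

Total time = (17×60+0) - (10×60+15)
= 1020 - 615 = 405 min
Minus break: 405 - 45 = 360 min
= 6h 0m


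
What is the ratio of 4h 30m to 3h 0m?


Duration 1: 270 minutes
Duration 2: 180 minutes
Ratio = 270:180
GCD = 90
Simplified = 3:2
As a decimal: 3/2 = 1.50

3:2 (1.50)


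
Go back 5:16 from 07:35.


02:19

Start: 455 minutes from midnight
Subtract: 316 minutes
Remaining: 455 - 316 = 139
Hours: 2, Minutes: 19


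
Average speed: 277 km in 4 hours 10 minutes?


66.5 km/h

Distance: 277 km
Time: 4h 10m = 250 min = 250/60 = 25/6 hours
Speed = 277 ÷ (25/6) = 277 × 6 / 25 = 1662/25 ≈ 66.5 km/h


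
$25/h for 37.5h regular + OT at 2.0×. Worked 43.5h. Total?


$1237.50

Regular: 37.5h × $25 = $937.50
Overtime: 43.5 - 37.5 = 6.0h
OT pay: 6.0h × $25 × 2.0 = $300.00
Total = $937.50 + $300.00 = $1237.50


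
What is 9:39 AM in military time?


Input: 9:39 AM
AM hour stays: 9

09:39


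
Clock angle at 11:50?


Hour hand = 11×30 + 50×0.5 = 355.0°
Minute hand = 50×6 = 300°
Difference = |355.0 - 300| = 55.0°

55.0°


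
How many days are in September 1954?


Month: September (month 9)
September has 30 days

30 days


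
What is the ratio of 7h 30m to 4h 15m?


Duration 1: 450 minutes
Duration 2: 255 minutes
Ratio = 450:255
GCD = 15
Simplified = 30:17
As a decimal: 30/17 ≈ 1.76

30:17 (1.76)


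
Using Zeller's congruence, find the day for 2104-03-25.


Zeller's congruence:
q=25, m=3, k=4, j=21
h = (25 + ⌊13×4/5⌋ + 4 + ⌊4/4⌋ + ⌊21/4⌋ - 2×21) mod 7
= (25 + 10 + 4 + 1 + 5 - 42) mod 7
= 3 mod 7 = 3
h=3 → Tuesday

Tuesday


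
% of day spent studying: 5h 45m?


24.0%

Time: 345 minutes
Day: 1440 minutes
Percentage = (345/1440) × 100 ≈ 24.0%


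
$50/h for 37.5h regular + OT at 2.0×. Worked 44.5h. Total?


Regular: 37.5h × $50 = $1875.00
Overtime: 44.5 - 37.5 = 7.0h
OT pay: 7.0h × $50 × 2.0 = $700.00
Total = $1875.00 + $700.00 = $2575.00

$2575.00


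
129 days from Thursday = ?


Start: Thursday (index 3)
(3 + 129) mod 7
= 132 mod 7
= 6
Index 6 → Sunday

Sunday


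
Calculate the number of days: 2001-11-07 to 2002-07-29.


From November 7, 2001 to July 29, 2002
Rest of November 2001: 30 - 7 = 23
Full months: December 31, January 31, February 2002 28, March 31, April 30, May 31, June 30
Days into July 2002: 29
Total = 23 + 31 + 31 + 28 + 31 + 30 + 31 + 30 + 29 = 264 days

264 days


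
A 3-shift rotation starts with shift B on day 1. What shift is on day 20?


Shift C

Shifts: A, B, C
Start: B (index 1)
Day 20: (1 + 20 - 1) mod 3
= 20 mod 3
= 2
Index 2 → shift C


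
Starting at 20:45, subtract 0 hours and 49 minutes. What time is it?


19:56

Start: 1245 minutes from midnight
Subtract: 49 minutes
Remaining: 1245 - 49 = 1196
Hours: 19, Minutes: 56


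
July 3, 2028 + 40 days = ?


Start: July 3, 2028
Add 40 days
July 3 → August 1: 31 - 3 + 1 = 29 days (40 - 29 = 11 left)
August 1 + 11 = August 12, 2028

August 12, 2028


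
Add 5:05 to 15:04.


20:09

Start: 904 minutes from midnight
Add: 305 minutes
Total: 1209 minutes
Hours: 1209 ÷ 60 = 20 remainder 9


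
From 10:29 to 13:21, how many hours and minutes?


2h 52m

End time in minutes: 13×60 + 21 = 801
Start time in minutes: 10×60 + 29 = 629
Difference = 801 - 629 = 172 minutes
= 2 hours 52 minutes


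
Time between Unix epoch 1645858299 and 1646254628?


396329 seconds (110.1 hours / 4.59 days)

Difference = 1646254628 - 1645858299 = 396329 seconds
In hours: 396329 / 3600 ≈ 110.1
In days: 396329 / 86400 ≈ 4.59


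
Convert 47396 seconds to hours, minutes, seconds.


Hours: 47396 ÷ 3600 = 13 remainder 596
Minutes: 596 ÷ 60 = 9 remainder 56
Seconds: 56

13h 9m 56s


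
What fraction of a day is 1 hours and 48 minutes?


0.0750 (7.50%)

Total minutes: 1×60 + 48 = 108
Day = 24×60 = 1440 minutes
Fraction = 108/1440 = 0.0750
As a percentage: 108/1440 × 100 = 7.50%


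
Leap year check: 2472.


Yes

Rules: divisible by 4 AND (not by 100 OR by 400)
2472 ÷ 4 = 618 exactly → divisible by 4
2472 ÷ 100 = 24 remainder 72 → not divisible by 100
Divisible by 4 but not by 100 → leap year


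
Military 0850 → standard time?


8:50 AM

Hour: 8
8 < 12 → AM


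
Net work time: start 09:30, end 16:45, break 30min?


6h 45m (405 minutes)

Total time = (16×60+45) - (9×60+30)
= 1005 - 570 = 435 min
Minus break: 435 - 30 = 405 min
= 6h 45m


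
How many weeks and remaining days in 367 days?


Weeks: 367 ÷ 7 = 52 remainder 3

52 weeks 3 days


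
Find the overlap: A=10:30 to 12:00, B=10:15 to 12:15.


90 minutes

Meeting A: 630-720 (in minutes from midnight)
Meeting B: 615-735
Overlap start = max(630, 615) = 630
Overlap end = min(720, 735) = 720
Overlap = max(0, 720 - 630) = 90 min


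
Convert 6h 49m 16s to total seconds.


Hours: 6 × 3600 = 21600
Minutes: 49 × 60 = 2940
Seconds: 16
Total = 21600 + 2940 + 16 = 24556

24556 seconds


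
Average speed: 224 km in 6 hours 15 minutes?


Distance: 224 km
Time: 6h 15m = 375 min = 375/60 = 25/4 hours
Speed = 224 ÷ (25/4) = 224 × 4 / 25 = 896/25 ≈ 35.8 km/h

35.8 km/h


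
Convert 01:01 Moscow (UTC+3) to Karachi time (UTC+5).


Time difference = UTC+5 - UTC+3 = +2 hours
New hour = (1 + 2) mod 24
= 3 mod 24 = 3
Minutes unchanged → 03:01

03:01


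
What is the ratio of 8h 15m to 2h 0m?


33:8 (4.13)

Duration 1: 495 minutes
Duration 2: 120 minutes
Ratio = 495:120
GCD = 15
Simplified = 33:8
As a decimal: 33/8 ≈ 4.13


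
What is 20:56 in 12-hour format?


Hour: 20
20 - 12 = 8 → PM

8:56 PM


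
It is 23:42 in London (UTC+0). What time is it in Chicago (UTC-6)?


Time difference = UTC-6 - UTC+0 = -6 hours
New hour = (23 -6) mod 24
= 17 mod 24 = 17
Minutes unchanged → 17:42

17:42


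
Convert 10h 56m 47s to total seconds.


Hours: 10 × 3600 = 36000
Minutes: 56 × 60 = 3360
Seconds: 47
Total = 36000 + 3360 + 47 = 39407

39407 seconds


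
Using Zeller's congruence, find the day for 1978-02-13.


Monday

Zeller's congruence:
q=13, m=14, k=77, j=19
h = (13 + ⌊13×15/5⌋ + 77 + ⌊77/4⌋ + ⌊19/4⌋ - 2×19) mod 7
= (13 + 39 + 77 + 19 + 4 - 38) mod 7
= 114 mod 7 = 2
h=2 → Monday


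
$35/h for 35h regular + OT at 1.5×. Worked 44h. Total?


$1697.50

Regular: 35h × $35 = $1225.00
Overtime: 44 - 35 = 9h
OT pay: 9h × $35 × 1.5 = $472.50
Total = $1225.00 + $472.50 = $1697.50


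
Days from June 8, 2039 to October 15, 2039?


129 days

From June 8, 2039 to October 15, 2039
Rest of June 2039: 30 - 8 = 22
Full months: July 31, August 31, September 30
Days into October 2039: 15
Total = 22 + 31 + 31 + 30 + 15 = 129 days


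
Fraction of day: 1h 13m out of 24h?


0.0507 (5.07%)

Total minutes: 1×60 + 13 = 73
Day = 24×60 = 1440 minutes
Fraction = 73/1440 ≈ 0.0507
As a percentage: 73/1440 × 100 ≈ 5.07%


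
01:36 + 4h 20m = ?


Start: 96 minutes from midnight
Add: 260 minutes
Total: 356 minutes
Hours: 356 ÷ 60 = 5 remainder 56

05:56


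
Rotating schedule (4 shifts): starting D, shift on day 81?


Shift D

Shifts: A, B, C, D
Start: D (index 3)
Day 81: (3 + 81 - 1) mod 4
= 83 mod 4
= 3
Index 3 → shift D


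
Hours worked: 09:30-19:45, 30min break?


Total time = (19×60+45) - (9×60+30)
= 1185 - 570 = 615 min
Minus break: 615 - 30 = 585 min
= 9h 45m

9h 45m (585 minutes)


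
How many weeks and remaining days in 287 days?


Weeks: 287 ÷ 7 = 41 remainder 0

41 weeks 0 days


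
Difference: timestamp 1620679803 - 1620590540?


Difference = 1620679803 - 1620590540 = 89263 seconds
In hours: 89263 / 3600 ≈ 24.8
In days: 89263 / 86400 ≈ 1.03

89263 seconds (24.8 hours / 1.03 days)


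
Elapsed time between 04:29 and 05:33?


1h 4m

End time in minutes: 5×60 + 33 = 333
Start time in minutes: 4×60 + 29 = 269
Difference = 333 - 269 = 64 minutes
= 1 hours 4 minutes


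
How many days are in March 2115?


31 days

Month: March (month 3)
March has 31 days


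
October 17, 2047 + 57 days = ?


Start: October 17, 2047
Add 57 days
October 17 → November 1: 31 - 17 + 1 = 15 days (57 - 15 = 42 left)
November 1 → December 1: 30 - 1 + 1 = 30 days (42 - 30 = 12 left)
December 1 + 12 = December 13, 2047

December 13, 2047


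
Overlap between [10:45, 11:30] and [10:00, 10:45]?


Meeting A: 645-690 (in minutes from midnight)
Meeting B: 600-645
Overlap start = max(645, 600) = 645
Overlap end = min(690, 645) = 645
Overlap = max(0, 645 - 645) = 0 min

0 minutes


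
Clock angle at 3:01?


84.5°

Hour hand = 3×30 + 1×0.5 = 90.5°
Minute hand = 1×6 = 6°
Difference = |90.5 - 6| = 84.5°


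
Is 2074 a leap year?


Rules: divisible by 4 AND (not by 100 OR by 400)
2074 ÷ 4 = 518 remainder 2 → not divisible by 4
Not divisible by 4 → not a leap year

No


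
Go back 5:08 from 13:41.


Start: 821 minutes from midnight
Subtract: 308 minutes
Remaining: 821 - 308 = 513
Hours: 8, Minutes: 33

08:33


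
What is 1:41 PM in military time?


Input: 1:41 PM
PM: 1 + 12 = 13

13:41


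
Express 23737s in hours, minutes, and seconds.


6h 35m 37s

Hours: 23737 ÷ 3600 = 6 remainder 2137
Minutes: 2137 ÷ 60 = 35 remainder 37
Seconds: 37


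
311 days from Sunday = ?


Start: Sunday (index 6)
(6 + 311) mod 7
= 317 mod 7
= 2
Index 2 → Wednesday

Wednesday


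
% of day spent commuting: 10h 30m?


Time: 630 minutes
Day: 1440 minutes
Percentage = (630/1440) × 100 ≈ 43.8%

43.8%


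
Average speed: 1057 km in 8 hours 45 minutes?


Distance: 1057 km
Time: 8h 45m = 525 min = 525/60 = 35/4 hours
Speed = 1057 ÷ (35/4) = 1057 × 4 / 35 = 4228/35 = 120.8 km/h

120.8 km/h


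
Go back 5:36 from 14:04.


Start: 844 minutes from midnight
Subtract: 336 minutes
Remaining: 844 - 336 = 508
Hours: 8, Minutes: 28

08:28


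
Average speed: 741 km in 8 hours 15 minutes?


Distance: 741 km
Time: 8h 15m = 495 min = 495/60 = 33/4 hours
Speed = 741 ÷ (33/4) = 741 × 4 / 33 = 2964/33 ≈ 89.8 km/h

89.8 km/h


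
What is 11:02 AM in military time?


11:02

Input: 11:02 AM
AM hour stays: 11


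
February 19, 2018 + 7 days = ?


Start: February 19, 2018
Add 7 days
February 19 + 7 = February 26, 2018

February 26, 2018


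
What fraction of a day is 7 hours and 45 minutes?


0.3229 (32.29%)

Total minutes: 7×60 + 45 = 465
Day = 24×60 = 1440 minutes
Fraction = 465/1440 ≈ 0.3229
As a percentage: 465/1440 × 100 ≈ 32.29%


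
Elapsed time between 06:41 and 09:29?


2h 48m

End time in minutes: 9×60 + 29 = 569
Start time in minutes: 6×60 + 41 = 401
Difference = 569 - 401 = 168 minutes
= 2 hours 48 minutes


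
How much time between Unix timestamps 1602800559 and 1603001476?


200917 seconds (55.8 hours / 2.33 days)

Difference = 1603001476 - 1602800559 = 200917 seconds
In hours: 200917 / 3600 ≈ 55.8
In days: 200917 / 86400 ≈ 2.33


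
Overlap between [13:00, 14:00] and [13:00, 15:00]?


Meeting A: 780-840 (in minutes from midnight)
Meeting B: 780-900
Overlap start = max(780, 780) = 780
Overlap end = min(840, 900) = 840
Overlap = max(0, 840 - 780) = 60 min

60 minutes


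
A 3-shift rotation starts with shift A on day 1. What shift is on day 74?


Shift B

Shifts: A, B, C
Start: A (index 0)
Day 74: (0 + 74 - 1) mod 3
= 73 mod 3
= 1
Index 1 → shift B


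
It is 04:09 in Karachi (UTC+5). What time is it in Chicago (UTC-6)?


17:09 (previous day)

Time difference = UTC-6 - UTC+5 = -11 hours
New hour = (4 -11) mod 24
= -7 mod 24 = 17
Minutes unchanged → 17:09; -7 < 0 → previous day


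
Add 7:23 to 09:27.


16:50

Start: 567 minutes from midnight
Add: 443 minutes
Total: 1010 minutes
Hours: 1010 ÷ 60 = 16 remainder 50


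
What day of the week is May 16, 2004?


Sunday

Zeller's congruence:
q=16, m=5, k=4, j=20
h = (16 + ⌊13×6/5⌋ + 4 + ⌊4/4⌋ + ⌊20/4⌋ - 2×20) mod 7
= (16 + 15 + 4 + 1 + 5 - 40) mod 7
= 1 mod 7 = 1
h=1 → Sunday


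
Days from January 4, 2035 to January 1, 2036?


From January 4, 2035 to January 1, 2036
Rest of January 2035: 31 - 4 = 27
Full months: February 2035 28, March 31, April 30, May 31, June 30, July 31, August 31, September 30, October 31, November 30, December 31
Days into January 2036: 1
Total = 27 + 28 + 31 + 30 + 31 + 30 + 31 + 31 + 30 + 31 + 30 + 31 + 1 = 362 days

362 days


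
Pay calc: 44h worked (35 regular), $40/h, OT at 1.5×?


$1940.00

Regular: 35h × $40 = $1400.00
Overtime: 44 - 35 = 9h
OT pay: 9h × $40 × 1.5 = $540.00
Total = $1400.00 + $540.00 = $1940.00


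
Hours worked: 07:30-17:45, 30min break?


9h 45m (585 minutes)

Total time = (17×60+45) - (7×60+30)
= 1065 - 450 = 615 min
Minus break: 615 - 30 = 585 min
= 9h 45m


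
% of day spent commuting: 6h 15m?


Time: 375 minutes
Day: 1440 minutes
Percentage = (375/1440) × 100 ≈ 26.0%

26.0%


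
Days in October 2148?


Month: October (month 10)
October has 31 days

31 days


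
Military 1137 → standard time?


Hour: 11
11 < 12 → AM

11:37 AM


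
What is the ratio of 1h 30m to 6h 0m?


1:4 (0.25)

Duration 1: 90 minutes
Duration 2: 360 minutes
Ratio = 90:360
GCD = 90
Simplified = 1:4
As a decimal: 1/4 = 0.25


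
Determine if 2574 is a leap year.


Rules: divisible by 4 AND (not by 100 OR by 400)
2574 ÷ 4 = 643 remainder 2 → not divisible by 4
Not divisible by 4 → not a leap year

No


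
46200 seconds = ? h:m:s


Hours: 46200 ÷ 3600 = 12 remainder 3000
Minutes: 3000 ÷ 60 = 50 remainder 0
Seconds: 0

12h 50m 0s


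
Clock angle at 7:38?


1.0°

Hour hand = 7×30 + 38×0.5 = 229.0°
Minute hand = 38×6 = 228°
Difference = |229.0 - 228| = 1.0°


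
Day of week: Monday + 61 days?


Saturday

Start: Monday (index 0)
(0 + 61) mod 7
= 61 mod 7
= 5
Index 5 → Saturday


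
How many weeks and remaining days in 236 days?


33 weeks 5 days

Weeks: 236 ÷ 7 = 33 remainder 5


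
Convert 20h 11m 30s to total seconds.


72690 seconds

Hours: 20 × 3600 = 72000
Minutes: 11 × 60 = 660
Seconds: 30
Total = 72000 + 660 + 30 = 72690


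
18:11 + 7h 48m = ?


01:59 (next day)

Start: 1091 minutes from midnight
Add: 468 minutes
Total: 1559 minutes
Hours: 1559 ÷ 60 = 25 remainder 59
25 ≥ 24 → 25 - 24 = 1 (next day)


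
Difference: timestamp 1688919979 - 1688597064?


Difference = 1688919979 - 1688597064 = 322915 seconds
In hours: 322915 / 3600 ≈ 89.7
In days: 322915 / 86400 ≈ 3.74

322915 seconds (89.7 hours / 3.74 days)


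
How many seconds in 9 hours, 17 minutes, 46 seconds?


33466 seconds

Hours: 9 × 3600 = 32400
Minutes: 17 × 60 = 1020
Seconds: 46
Total = 32400 + 1020 + 46 = 33466


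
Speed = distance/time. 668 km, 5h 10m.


129.3 km/h

Distance: 668 km
Time: 5h 10m = 310 min = 310/60 = 31/6 hours
Speed = 668 ÷ (31/6) = 668 × 6 / 31 = 4008/31 ≈ 129.3 km/h


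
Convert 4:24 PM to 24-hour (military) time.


16:24

Input: 4:24 PM
PM: 4 + 12 = 16


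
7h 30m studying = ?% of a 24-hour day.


Time: 450 minutes
Day: 1440 minutes
Percentage = (450/1440) × 100 ≈ 31.3%

31.3%


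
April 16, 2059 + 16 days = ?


May 2, 2059

Start: April 16, 2059
Add 16 days
April 16 → May 1: 30 - 16 + 1 = 15 days (16 - 15 = 1 left)
May 1 + 1 = May 2, 2059


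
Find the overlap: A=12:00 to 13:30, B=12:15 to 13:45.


Meeting A: 720-810 (in minutes from midnight)
Meeting B: 735-825
Overlap start = max(720, 735) = 735
Overlap end = min(810, 825) = 810
Overlap = max(0, 810 - 735) = 75 min

75 minutes


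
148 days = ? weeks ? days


Weeks: 148 ÷ 7 = 21 remainder 1

21 weeks 1 days


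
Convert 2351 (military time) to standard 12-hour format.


11:51 PM

Hour: 23
23 - 12 = 11 → PM


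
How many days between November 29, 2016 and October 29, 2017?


334 days

From November 29, 2016 to October 29, 2017
Rest of November 2016: 30 - 29 = 1
Full months: December 31, January 31, February 2017 28, March 31, April 30, May 31, June 30, July 31, August 31, September 30
Days into October 2017: 29
Total = 1 + 31 + 31 + 28 + 31 + 30 + 31 + 30 + 31 + 31 + 30 + 29 = 334 days


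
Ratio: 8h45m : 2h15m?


Duration 1: 525 minutes
Duration 2: 135 minutes
Ratio = 525:135
GCD = 15
Simplified = 35:9
As a decimal: 35/9 ≈ 3.89

35:9 (3.89)


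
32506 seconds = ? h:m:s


9h 1m 46s

Hours: 32506 ÷ 3600 = 9 remainder 106
Minutes: 106 ÷ 60 = 1 remainder 46
Seconds: 46


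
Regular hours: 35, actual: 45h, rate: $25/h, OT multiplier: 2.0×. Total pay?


$1375.00

Regular: 35h × $25 = $875.00
Overtime: 45 - 35 = 10h
OT pay: 10h × $25 × 2.0 = $500.00
Total = $875.00 + $500.00 = $1375.00


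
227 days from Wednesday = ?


Saturday

Start: Wednesday (index 2)
(2 + 227) mod 7
= 229 mod 7
= 5
Index 5 → Saturday


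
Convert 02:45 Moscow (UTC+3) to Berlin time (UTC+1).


00:45

Time difference = UTC+1 - UTC+3 = -2 hours
New hour = (2 -2) mod 24
= 0 mod 24 = 0
Minutes unchanged → 00:45
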